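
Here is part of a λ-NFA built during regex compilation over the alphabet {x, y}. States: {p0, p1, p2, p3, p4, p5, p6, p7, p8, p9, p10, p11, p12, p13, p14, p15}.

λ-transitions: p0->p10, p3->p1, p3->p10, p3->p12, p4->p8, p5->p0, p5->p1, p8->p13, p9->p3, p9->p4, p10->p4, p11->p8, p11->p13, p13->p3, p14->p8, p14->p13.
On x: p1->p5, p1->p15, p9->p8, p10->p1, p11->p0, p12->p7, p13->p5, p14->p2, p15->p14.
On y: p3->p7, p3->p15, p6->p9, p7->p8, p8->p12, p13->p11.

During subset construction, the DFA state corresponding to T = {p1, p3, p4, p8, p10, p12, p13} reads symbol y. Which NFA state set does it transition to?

{p1, p3, p4, p7, p8, p10, p11, p12, p13, p15}

p3 on y → {p7, p15}.
p8 on y → {p12}.
p13 on y → {p11}.
No y-transition from p1, p4, p10, p12.
Union after reading y: {p7, p11, p12, p15}.
Now take the λ-closure:
From p11 via λ: add p8, p13.
From p13 via λ: add p3.
From p3 via λ: add p1, p10.
From p10 via λ: add p4.
No new states can be added; the closed set is {p1, p3, p4, p7, p8, p10, p11, p12, p13, p15}.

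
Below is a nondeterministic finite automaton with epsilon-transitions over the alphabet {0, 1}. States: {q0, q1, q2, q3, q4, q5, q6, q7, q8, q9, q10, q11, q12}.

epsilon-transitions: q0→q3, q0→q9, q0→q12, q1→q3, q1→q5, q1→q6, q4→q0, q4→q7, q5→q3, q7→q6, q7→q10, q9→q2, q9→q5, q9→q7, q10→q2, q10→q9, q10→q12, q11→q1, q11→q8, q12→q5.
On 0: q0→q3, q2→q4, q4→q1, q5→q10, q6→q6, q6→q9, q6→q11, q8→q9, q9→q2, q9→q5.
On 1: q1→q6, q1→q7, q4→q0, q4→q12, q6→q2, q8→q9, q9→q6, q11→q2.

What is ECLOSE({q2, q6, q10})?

Start with {q2, q6, q10}.
From q10 via epsilon: add q9, q12.
From q9 via epsilon: add q5, q7.
From q5 via epsilon: add q3.
No new states can be added; the closed set is {q2, q3, q5, q6, q7, q9, q10, q12}.

{q2, q3, q5, q6, q7, q9, q10, q12}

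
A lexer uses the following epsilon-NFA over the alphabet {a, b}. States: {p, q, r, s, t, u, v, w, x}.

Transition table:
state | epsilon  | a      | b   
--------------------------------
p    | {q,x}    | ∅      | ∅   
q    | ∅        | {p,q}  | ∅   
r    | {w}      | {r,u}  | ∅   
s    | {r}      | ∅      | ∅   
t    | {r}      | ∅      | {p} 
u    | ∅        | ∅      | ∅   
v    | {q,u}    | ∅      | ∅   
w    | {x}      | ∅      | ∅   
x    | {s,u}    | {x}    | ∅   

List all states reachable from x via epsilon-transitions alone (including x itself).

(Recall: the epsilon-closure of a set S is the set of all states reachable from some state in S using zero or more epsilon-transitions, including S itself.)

Start with {x}.
From x via epsilon: add s, u.
From s via epsilon: add r.
From r via epsilon: add w.
No new states can be added; the closed set is {r, s, u, w, x}.

{r, s, u, w, x}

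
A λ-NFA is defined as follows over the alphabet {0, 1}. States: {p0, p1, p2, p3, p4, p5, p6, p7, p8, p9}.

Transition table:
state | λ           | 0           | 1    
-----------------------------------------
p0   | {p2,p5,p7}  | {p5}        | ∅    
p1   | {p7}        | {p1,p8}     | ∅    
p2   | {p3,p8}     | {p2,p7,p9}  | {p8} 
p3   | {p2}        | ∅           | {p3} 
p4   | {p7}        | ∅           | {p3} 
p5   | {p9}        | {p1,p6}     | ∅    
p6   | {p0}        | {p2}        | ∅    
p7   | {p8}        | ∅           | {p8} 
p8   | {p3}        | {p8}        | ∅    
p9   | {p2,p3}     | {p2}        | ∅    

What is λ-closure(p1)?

{p1, p2, p3, p7, p8}

Start with {p1}.
From p1 via λ: add p7.
From p7 via λ: add p8.
From p8 via λ: add p3.
From p3 via λ: add p2.
No new states can be added; the closed set is {p1, p2, p3, p7, p8}.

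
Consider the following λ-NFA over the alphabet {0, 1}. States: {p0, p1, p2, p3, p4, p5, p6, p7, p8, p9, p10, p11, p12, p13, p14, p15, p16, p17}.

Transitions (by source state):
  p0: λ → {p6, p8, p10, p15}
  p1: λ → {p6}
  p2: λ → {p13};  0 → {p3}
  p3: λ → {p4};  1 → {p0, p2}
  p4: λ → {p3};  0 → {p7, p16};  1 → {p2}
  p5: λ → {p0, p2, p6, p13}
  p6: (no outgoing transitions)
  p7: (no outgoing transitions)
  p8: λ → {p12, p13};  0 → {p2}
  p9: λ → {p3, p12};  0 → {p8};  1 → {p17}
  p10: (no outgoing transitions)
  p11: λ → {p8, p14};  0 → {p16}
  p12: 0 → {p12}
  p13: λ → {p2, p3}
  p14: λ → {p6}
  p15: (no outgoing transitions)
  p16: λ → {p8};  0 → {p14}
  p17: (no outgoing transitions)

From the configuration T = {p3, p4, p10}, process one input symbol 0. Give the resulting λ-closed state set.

p4 on 0 → {p7, p16}.
No 0-transition from p3, p10.
Union after reading 0: {p7, p16}.
Now take the λ-closure:
From p16 via λ: add p8.
From p8 via λ: add p12, p13.
From p13 via λ: add p2, p3.
From p3 via λ: add p4.
No new states can be added; the closed set is {p2, p3, p4, p7, p8, p12, p13, p16}.

{p2, p3, p4, p7, p8, p12, p13, p16}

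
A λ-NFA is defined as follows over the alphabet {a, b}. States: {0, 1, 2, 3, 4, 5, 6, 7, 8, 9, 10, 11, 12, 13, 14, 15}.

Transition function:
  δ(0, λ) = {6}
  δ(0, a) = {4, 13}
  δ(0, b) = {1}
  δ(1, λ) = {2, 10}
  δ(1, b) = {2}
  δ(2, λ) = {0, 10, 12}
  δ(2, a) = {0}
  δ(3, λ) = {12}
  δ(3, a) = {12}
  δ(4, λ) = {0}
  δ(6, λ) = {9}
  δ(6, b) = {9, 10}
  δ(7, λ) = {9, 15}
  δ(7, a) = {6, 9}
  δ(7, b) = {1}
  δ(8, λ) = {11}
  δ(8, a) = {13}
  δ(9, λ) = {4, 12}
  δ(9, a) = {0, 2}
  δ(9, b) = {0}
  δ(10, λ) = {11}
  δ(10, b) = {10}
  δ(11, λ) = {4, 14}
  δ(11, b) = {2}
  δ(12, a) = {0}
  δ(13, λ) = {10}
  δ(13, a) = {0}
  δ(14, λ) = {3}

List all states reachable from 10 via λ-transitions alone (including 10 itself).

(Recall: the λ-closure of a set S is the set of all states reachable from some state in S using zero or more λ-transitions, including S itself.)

Start with {10}.
From 10 via λ: add 11.
From 11 via λ: add 4, 14.
From 4 via λ: add 0.
From 14 via λ: add 3.
From 0 via λ: add 6.
From 3 via λ: add 12.
From 6 via λ: add 9.
No new states can be added; the closed set is {0, 3, 4, 6, 9, 10, 11, 12, 14}.

{0, 3, 4, 6, 9, 10, 11, 12, 14}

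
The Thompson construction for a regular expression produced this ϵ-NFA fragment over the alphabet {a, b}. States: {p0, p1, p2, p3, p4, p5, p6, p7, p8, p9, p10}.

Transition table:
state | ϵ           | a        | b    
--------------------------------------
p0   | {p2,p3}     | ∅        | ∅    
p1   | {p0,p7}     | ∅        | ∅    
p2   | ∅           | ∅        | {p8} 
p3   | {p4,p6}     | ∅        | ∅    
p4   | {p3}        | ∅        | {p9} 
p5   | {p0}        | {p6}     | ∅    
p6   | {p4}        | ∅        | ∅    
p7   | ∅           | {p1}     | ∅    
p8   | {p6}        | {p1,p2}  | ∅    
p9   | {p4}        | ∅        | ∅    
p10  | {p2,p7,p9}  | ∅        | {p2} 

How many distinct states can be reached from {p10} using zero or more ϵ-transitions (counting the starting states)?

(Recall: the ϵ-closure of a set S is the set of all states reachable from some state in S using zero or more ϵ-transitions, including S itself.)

Start with {p10}.
From p10 via ϵ: add p2, p7, p9.
From p9 via ϵ: add p4.
From p4 via ϵ: add p3.
From p3 via ϵ: add p6.
ϵ-closure = {p2, p3, p4, p6, p7, p9, p10}, which has 7 states.

7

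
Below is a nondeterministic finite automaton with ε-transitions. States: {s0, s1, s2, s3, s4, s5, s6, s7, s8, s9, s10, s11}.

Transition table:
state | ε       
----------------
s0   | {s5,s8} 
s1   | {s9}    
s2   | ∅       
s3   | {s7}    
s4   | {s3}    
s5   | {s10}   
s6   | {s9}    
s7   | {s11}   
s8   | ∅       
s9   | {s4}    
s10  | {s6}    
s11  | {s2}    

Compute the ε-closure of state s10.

Start with {s10}.
From s10 via ε: add s6.
From s6 via ε: add s9.
From s9 via ε: add s4.
From s4 via ε: add s3.
From s3 via ε: add s7.
From s7 via ε: add s11.
From s11 via ε: add s2.
No new states can be added; the closed set is {s2, s3, s4, s6, s7, s9, s10, s11}.

{s2, s3, s4, s6, s7, s9, s10, s11}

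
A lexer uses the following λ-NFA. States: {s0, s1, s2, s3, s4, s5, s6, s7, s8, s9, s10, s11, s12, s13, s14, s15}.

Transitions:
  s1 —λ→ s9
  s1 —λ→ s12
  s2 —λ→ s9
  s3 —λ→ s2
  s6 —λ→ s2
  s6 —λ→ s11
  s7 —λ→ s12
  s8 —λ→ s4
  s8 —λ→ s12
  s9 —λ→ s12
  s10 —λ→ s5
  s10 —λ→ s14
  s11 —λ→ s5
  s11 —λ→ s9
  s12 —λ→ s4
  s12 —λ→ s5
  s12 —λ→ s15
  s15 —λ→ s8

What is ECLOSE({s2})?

{s2, s4, s5, s8, s9, s12, s15}

Start with {s2}.
From s2 via λ: add s9.
From s9 via λ: add s12.
From s12 via λ: add s4, s5, s15.
From s15 via λ: add s8.
No new states can be added; the closed set is {s2, s4, s5, s8, s9, s12, s15}.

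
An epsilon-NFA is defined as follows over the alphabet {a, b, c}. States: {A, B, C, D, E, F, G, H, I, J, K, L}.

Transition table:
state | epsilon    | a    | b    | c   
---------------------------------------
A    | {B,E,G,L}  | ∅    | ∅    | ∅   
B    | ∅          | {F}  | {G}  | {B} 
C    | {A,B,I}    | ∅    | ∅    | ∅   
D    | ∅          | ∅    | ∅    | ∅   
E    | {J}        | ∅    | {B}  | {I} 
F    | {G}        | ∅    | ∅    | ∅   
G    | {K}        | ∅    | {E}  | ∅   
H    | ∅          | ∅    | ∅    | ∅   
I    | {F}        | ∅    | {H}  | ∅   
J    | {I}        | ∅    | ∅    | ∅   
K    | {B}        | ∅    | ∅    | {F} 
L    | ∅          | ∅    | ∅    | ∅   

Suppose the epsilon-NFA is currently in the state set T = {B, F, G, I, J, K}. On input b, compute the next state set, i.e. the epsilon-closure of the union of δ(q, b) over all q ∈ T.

{B, E, F, G, H, I, J, K}

B on b → {G}.
G on b → {E}.
I on b → {H}.
No b-transition from F, J, K.
Union after reading b: {E, G, H}.
Now take the epsilon-closure:
From E via epsilon: add J.
From G via epsilon: add K.
From J via epsilon: add I.
From K via epsilon: add B.
From I via epsilon: add F.
No new states can be added; the closed set is {B, E, F, G, H, I, J, K}.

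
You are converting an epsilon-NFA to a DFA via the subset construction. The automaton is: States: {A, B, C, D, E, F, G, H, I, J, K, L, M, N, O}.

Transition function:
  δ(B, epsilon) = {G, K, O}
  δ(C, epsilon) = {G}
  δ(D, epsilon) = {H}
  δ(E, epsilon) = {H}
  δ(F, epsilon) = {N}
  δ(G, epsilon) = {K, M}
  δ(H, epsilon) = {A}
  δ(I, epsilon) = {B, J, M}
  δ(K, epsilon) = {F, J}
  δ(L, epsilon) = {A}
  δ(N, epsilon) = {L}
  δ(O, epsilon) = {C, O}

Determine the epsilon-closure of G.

Start with {G}.
From G via epsilon: add K, M.
From K via epsilon: add F, J.
From F via epsilon: add N.
From N via epsilon: add L.
From L via epsilon: add A.
No new states can be added; the closed set is {A, F, G, J, K, L, M, N}.

{A, F, G, J, K, L, M, N}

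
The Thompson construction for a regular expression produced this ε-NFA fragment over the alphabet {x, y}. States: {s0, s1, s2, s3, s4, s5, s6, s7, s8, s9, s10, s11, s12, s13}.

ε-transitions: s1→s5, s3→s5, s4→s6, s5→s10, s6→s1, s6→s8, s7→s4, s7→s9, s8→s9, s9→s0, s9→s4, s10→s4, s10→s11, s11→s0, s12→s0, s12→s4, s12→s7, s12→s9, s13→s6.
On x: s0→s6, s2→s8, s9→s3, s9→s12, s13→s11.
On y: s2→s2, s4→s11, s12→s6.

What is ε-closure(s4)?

Start with {s4}.
From s4 via ε: add s6.
From s6 via ε: add s1, s8.
From s1 via ε: add s5.
From s8 via ε: add s9.
From s5 via ε: add s10.
From s9 via ε: add s0.
From s10 via ε: add s11.
No new states can be added; the closed set is {s0, s1, s4, s5, s6, s8, s9, s10, s11}.

{s0, s1, s4, s5, s6, s8, s9, s10, s11}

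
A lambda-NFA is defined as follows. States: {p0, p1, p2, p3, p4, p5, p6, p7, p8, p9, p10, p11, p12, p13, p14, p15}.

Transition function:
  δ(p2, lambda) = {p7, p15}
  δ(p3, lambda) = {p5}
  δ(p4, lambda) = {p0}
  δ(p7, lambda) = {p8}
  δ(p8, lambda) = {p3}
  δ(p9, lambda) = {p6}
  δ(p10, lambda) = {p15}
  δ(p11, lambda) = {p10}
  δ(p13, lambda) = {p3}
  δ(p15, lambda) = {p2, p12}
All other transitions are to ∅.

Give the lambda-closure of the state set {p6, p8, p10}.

{p2, p3, p5, p6, p7, p8, p10, p12, p15}

Start with {p6, p8, p10}.
From p8 via lambda: add p3.
From p10 via lambda: add p15.
From p3 via lambda: add p5.
From p15 via lambda: add p2, p12.
From p2 via lambda: add p7.
No new states can be added; the closed set is {p2, p3, p5, p6, p7, p8, p10, p12, p15}.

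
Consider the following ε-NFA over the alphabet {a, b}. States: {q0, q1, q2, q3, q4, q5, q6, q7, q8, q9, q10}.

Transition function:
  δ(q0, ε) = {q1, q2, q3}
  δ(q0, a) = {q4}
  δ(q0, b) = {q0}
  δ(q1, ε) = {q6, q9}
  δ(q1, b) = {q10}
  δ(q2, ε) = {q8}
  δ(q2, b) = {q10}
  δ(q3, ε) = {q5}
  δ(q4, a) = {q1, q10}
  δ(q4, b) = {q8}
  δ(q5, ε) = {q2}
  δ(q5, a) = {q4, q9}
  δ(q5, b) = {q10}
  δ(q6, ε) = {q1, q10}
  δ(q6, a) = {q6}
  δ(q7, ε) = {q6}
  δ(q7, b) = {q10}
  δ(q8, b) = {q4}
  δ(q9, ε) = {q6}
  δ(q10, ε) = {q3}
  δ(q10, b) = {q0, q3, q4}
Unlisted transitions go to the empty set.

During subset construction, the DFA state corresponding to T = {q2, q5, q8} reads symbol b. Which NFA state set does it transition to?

{q2, q3, q4, q5, q8, q10}

q2 on b → {q10}.
q5 on b → {q10}.
q8 on b → {q4}.
Union after reading b: {q4, q10}.
Now take the ε-closure:
From q10 via ε: add q3.
From q3 via ε: add q5.
From q5 via ε: add q2.
From q2 via ε: add q8.
No new states can be added; the closed set is {q2, q3, q4, q5, q8, q10}.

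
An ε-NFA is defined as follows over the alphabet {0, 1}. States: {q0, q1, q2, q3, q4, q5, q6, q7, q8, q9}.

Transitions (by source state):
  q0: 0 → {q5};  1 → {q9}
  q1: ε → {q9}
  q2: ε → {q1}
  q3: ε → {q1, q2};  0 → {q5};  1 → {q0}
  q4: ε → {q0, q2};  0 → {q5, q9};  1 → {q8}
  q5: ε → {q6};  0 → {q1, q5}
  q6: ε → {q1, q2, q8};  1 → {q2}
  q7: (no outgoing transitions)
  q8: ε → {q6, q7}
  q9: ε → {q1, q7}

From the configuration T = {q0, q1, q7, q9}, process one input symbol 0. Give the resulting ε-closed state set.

{q1, q2, q5, q6, q7, q8, q9}

q0 on 0 → {q5}.
No 0-transition from q1, q7, q9.
Union after reading 0: {q5}.
Now take the ε-closure:
From q5 via ε: add q6.
From q6 via ε: add q1, q2, q8.
From q1 via ε: add q9.
From q8 via ε: add q7.
No new states can be added; the closed set is {q1, q2, q5, q6, q7, q8, q9}.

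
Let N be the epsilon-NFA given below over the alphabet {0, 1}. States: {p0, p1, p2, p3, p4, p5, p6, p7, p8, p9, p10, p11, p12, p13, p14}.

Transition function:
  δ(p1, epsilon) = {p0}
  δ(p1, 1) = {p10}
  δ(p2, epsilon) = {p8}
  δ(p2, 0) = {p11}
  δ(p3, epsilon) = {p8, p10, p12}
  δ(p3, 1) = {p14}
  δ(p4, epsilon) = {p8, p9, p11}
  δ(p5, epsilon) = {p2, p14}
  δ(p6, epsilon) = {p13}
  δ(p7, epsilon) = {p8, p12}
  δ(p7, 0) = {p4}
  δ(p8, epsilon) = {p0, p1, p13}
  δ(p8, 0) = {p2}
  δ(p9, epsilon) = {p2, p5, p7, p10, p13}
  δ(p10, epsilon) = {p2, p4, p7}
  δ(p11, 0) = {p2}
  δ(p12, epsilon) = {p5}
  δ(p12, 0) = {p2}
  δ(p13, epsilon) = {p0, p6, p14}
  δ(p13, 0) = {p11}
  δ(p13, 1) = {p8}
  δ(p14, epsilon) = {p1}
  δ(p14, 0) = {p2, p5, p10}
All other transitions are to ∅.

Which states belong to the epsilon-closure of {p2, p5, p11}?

Start with {p2, p5, p11}.
From p2 via epsilon: add p8.
From p5 via epsilon: add p14.
From p8 via epsilon: add p0, p1, p13.
From p13 via epsilon: add p6.
No new states can be added; the closed set is {p0, p1, p2, p5, p6, p8, p11, p13, p14}.

{p0, p1, p2, p5, p6, p8, p11, p13, p14}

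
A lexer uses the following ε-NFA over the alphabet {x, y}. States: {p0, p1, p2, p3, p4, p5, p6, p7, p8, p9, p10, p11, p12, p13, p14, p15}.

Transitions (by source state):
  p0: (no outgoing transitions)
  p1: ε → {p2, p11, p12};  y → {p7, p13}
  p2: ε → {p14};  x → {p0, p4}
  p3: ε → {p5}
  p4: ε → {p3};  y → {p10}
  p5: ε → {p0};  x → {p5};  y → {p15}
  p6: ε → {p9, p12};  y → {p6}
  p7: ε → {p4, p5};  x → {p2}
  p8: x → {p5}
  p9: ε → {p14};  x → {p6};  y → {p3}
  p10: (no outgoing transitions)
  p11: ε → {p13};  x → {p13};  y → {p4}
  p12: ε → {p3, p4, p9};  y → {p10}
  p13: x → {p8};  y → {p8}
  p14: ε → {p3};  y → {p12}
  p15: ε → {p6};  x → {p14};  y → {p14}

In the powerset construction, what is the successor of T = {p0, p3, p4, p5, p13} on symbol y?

{p0, p3, p4, p5, p6, p8, p9, p10, p12, p14, p15}

p4 on y → {p10}.
p5 on y → {p15}.
p13 on y → {p8}.
No y-transition from p0, p3.
Union after reading y: {p8, p10, p15}.
Now take the ε-closure:
From p15 via ε: add p6.
From p6 via ε: add p9, p12.
From p9 via ε: add p14.
From p12 via ε: add p3, p4.
From p3 via ε: add p5.
From p5 via ε: add p0.
No new states can be added; the closed set is {p0, p3, p4, p5, p6, p8, p9, p10, p12, p14, p15}.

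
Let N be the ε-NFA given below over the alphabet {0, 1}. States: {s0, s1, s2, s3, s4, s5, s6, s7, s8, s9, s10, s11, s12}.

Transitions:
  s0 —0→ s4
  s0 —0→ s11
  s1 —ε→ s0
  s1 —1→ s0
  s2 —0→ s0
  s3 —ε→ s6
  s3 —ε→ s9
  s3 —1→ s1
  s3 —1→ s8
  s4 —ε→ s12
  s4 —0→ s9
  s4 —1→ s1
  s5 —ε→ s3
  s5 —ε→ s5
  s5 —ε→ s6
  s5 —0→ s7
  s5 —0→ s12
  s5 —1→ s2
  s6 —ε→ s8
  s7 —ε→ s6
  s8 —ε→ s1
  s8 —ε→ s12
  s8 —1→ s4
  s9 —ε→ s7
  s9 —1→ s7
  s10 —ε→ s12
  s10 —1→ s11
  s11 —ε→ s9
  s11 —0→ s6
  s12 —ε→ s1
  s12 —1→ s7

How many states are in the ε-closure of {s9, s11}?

Start with {s9, s11}.
From s9 via ε: add s7.
From s7 via ε: add s6.
From s6 via ε: add s8.
From s8 via ε: add s1, s12.
From s1 via ε: add s0.
ε-closure = {s0, s1, s6, s7, s8, s9, s11, s12}, which has 8 states.

8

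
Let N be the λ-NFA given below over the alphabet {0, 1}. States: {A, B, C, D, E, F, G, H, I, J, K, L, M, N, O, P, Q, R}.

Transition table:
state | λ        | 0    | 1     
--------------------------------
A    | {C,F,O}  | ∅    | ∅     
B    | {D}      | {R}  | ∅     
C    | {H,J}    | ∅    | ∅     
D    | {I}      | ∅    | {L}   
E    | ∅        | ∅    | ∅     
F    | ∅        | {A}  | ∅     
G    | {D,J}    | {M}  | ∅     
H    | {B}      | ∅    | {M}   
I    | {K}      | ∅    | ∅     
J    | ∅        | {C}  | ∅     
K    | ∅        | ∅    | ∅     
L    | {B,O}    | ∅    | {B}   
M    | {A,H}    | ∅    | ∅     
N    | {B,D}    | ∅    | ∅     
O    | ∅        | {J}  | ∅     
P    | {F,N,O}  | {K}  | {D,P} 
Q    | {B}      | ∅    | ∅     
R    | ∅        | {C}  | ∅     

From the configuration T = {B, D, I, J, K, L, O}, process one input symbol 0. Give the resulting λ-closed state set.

{B, C, D, H, I, J, K, R}

B on 0 → {R}.
J on 0 → {C}.
O on 0 → {J}.
No 0-transition from D, I, K, L.
Union after reading 0: {C, J, R}.
Now take the λ-closure:
From C via λ: add H.
From H via λ: add B.
From B via λ: add D.
From D via λ: add I.
From I via λ: add K.
No new states can be added; the closed set is {B, C, D, H, I, J, K, R}.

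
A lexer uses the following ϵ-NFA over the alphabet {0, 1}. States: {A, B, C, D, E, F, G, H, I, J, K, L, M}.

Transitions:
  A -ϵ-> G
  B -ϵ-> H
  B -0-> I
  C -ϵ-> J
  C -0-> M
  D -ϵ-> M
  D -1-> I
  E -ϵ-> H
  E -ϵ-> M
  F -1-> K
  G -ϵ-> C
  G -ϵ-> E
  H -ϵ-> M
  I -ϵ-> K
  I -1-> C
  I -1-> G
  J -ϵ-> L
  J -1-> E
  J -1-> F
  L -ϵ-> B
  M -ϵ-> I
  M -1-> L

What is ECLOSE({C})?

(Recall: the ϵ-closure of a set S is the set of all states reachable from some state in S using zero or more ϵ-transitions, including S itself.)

{B, C, H, I, J, K, L, M}

Start with {C}.
From C via ϵ: add J.
From J via ϵ: add L.
From L via ϵ: add B.
From B via ϵ: add H.
From H via ϵ: add M.
From M via ϵ: add I.
From I via ϵ: add K.
No new states can be added; the closed set is {B, C, H, I, J, K, L, M}.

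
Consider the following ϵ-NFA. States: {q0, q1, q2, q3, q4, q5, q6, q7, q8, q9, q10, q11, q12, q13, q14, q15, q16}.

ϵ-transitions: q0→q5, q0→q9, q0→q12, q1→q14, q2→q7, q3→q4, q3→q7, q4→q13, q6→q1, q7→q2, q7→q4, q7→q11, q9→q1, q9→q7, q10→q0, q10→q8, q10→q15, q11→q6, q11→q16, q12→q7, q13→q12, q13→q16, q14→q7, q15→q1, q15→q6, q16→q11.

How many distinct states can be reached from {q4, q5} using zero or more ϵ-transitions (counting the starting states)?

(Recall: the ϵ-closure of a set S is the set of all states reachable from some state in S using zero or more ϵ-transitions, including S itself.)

Start with {q4, q5}.
From q4 via ϵ: add q13.
From q13 via ϵ: add q12, q16.
From q12 via ϵ: add q7.
From q16 via ϵ: add q11.
From q7 via ϵ: add q2.
From q11 via ϵ: add q6.
From q6 via ϵ: add q1.
From q1 via ϵ: add q14.
ϵ-closure = {q1, q2, q4, q5, q6, q7, q11, q12, q13, q14, q16}, which has 11 states.

11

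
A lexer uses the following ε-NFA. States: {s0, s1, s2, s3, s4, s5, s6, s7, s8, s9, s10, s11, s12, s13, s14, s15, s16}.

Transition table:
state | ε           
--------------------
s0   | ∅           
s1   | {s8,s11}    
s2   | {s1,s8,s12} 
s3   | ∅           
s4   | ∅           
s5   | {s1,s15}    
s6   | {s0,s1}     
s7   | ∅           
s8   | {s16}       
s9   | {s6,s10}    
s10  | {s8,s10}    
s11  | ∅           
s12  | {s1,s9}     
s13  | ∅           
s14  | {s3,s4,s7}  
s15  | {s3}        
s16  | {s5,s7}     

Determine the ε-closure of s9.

Start with {s9}.
From s9 via ε: add s6, s10.
From s6 via ε: add s0, s1.
From s10 via ε: add s8.
From s1 via ε: add s11.
From s8 via ε: add s16.
From s16 via ε: add s5, s7.
From s5 via ε: add s15.
From s15 via ε: add s3.
No new states can be added; the closed set is {s0, s1, s3, s5, s6, s7, s8, s9, s10, s11, s15, s16}.

{s0, s1, s3, s5, s6, s7, s8, s9, s10, s11, s15, s16}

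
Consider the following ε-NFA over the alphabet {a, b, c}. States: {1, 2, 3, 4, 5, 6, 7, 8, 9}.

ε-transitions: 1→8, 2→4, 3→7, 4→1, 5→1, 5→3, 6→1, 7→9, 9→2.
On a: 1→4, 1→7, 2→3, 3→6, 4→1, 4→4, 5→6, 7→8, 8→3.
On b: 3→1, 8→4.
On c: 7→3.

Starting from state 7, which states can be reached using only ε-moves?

Start with {7}.
From 7 via ε: add 9.
From 9 via ε: add 2.
From 2 via ε: add 4.
From 4 via ε: add 1.
From 1 via ε: add 8.
No new states can be added; the closed set is {1, 2, 4, 7, 8, 9}.

{1, 2, 4, 7, 8, 9}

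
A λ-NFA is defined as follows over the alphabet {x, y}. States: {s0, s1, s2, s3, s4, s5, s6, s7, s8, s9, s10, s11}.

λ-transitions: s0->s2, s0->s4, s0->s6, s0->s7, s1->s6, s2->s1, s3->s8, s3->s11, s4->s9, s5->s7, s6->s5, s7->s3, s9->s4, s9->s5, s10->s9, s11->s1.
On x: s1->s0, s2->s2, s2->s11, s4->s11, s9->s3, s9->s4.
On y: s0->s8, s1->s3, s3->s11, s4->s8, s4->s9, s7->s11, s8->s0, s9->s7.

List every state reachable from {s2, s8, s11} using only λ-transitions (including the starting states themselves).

Start with {s2, s8, s11}.
From s2 via λ: add s1.
From s1 via λ: add s6.
From s6 via λ: add s5.
From s5 via λ: add s7.
From s7 via λ: add s3.
No new states can be added; the closed set is {s1, s2, s3, s5, s6, s7, s8, s11}.

{s1, s2, s3, s5, s6, s7, s8, s11}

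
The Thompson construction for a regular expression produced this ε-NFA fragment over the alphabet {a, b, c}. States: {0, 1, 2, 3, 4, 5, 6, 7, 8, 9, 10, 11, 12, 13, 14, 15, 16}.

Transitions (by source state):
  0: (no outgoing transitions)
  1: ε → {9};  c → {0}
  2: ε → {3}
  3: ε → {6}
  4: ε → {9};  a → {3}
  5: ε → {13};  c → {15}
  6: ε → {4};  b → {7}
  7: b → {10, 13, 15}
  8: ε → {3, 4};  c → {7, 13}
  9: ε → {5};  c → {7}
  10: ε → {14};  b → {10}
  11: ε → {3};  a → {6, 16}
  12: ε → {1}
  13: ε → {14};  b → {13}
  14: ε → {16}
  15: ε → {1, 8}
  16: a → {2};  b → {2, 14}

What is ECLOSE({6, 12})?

{1, 4, 5, 6, 9, 12, 13, 14, 16}

Start with {6, 12}.
From 6 via ε: add 4.
From 12 via ε: add 1.
From 1 via ε: add 9.
From 9 via ε: add 5.
From 5 via ε: add 13.
From 13 via ε: add 14.
From 14 via ε: add 16.
No new states can be added; the closed set is {1, 4, 5, 6, 9, 12, 13, 14, 16}.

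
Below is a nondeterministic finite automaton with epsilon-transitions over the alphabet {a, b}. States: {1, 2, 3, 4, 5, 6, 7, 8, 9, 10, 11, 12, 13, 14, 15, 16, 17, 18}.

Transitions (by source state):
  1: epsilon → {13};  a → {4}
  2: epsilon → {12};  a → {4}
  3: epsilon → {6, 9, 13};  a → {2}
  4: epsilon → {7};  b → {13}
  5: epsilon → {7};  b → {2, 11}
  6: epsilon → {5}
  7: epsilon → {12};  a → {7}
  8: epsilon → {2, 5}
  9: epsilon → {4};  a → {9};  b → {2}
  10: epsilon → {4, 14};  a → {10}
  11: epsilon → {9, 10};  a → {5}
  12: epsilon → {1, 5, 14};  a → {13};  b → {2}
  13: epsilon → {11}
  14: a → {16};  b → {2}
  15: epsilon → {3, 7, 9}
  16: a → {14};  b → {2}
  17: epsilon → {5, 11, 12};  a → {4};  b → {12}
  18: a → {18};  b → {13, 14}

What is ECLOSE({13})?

Start with {13}.
From 13 via epsilon: add 11.
From 11 via epsilon: add 9, 10.
From 9 via epsilon: add 4.
From 10 via epsilon: add 14.
From 4 via epsilon: add 7.
From 7 via epsilon: add 12.
From 12 via epsilon: add 1, 5.
No new states can be added; the closed set is {1, 4, 5, 7, 9, 10, 11, 12, 13, 14}.

{1, 4, 5, 7, 9, 10, 11, 12, 13, 14}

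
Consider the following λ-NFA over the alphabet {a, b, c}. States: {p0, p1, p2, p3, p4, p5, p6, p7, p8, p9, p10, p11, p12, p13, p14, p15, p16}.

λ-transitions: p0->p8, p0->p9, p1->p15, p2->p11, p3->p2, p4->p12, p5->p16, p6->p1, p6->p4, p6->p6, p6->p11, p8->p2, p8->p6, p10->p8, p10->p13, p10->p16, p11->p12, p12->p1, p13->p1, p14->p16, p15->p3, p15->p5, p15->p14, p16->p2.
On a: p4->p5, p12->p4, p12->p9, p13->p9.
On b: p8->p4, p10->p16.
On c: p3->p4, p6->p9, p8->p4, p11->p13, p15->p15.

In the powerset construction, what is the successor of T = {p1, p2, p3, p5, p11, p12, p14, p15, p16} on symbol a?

p12 on a → {p4, p9}.
No a-transition from p1, p2, p3, p5, p11, p14, p15, p16.
Union after reading a: {p4, p9}.
Now take the λ-closure:
From p4 via λ: add p12.
From p12 via λ: add p1.
From p1 via λ: add p15.
From p15 via λ: add p3, p5, p14.
From p3 via λ: add p2.
From p5 via λ: add p16.
From p2 via λ: add p11.
No new states can be added; the closed set is {p1, p2, p3, p4, p5, p9, p11, p12, p14, p15, p16}.

{p1, p2, p3, p4, p5, p9, p11, p12, p14, p15, p16}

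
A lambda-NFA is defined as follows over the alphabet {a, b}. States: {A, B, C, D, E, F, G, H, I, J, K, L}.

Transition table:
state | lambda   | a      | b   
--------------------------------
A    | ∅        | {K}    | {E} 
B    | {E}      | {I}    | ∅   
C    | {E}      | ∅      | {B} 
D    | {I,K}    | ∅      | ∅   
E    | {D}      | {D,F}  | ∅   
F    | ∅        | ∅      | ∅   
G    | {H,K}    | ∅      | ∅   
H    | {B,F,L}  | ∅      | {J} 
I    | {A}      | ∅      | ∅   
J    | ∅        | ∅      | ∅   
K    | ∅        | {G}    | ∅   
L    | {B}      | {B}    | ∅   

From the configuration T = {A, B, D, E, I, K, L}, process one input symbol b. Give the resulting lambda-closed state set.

A on b → {E}.
No b-transition from B, D, E, I, K, L.
Union after reading b: {E}.
Now take the lambda-closure:
From E via lambda: add D.
From D via lambda: add I, K.
From I via lambda: add A.
No new states can be added; the closed set is {A, D, E, I, K}.

{A, D, E, I, K}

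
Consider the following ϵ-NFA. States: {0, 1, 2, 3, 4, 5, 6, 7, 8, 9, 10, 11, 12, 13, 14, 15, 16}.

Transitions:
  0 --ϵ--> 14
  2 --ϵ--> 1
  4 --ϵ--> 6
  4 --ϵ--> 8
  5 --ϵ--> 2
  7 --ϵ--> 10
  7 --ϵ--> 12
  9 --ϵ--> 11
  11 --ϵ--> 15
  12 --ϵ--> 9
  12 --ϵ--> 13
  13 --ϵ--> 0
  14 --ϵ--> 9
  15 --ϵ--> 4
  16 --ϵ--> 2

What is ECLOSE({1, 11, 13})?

Start with {1, 11, 13}.
From 11 via ϵ: add 15.
From 13 via ϵ: add 0.
From 0 via ϵ: add 14.
From 15 via ϵ: add 4.
From 4 via ϵ: add 6, 8.
From 14 via ϵ: add 9.
No new states can be added; the closed set is {0, 1, 4, 6, 8, 9, 11, 13, 14, 15}.

{0, 1, 4, 6, 8, 9, 11, 13, 14, 15}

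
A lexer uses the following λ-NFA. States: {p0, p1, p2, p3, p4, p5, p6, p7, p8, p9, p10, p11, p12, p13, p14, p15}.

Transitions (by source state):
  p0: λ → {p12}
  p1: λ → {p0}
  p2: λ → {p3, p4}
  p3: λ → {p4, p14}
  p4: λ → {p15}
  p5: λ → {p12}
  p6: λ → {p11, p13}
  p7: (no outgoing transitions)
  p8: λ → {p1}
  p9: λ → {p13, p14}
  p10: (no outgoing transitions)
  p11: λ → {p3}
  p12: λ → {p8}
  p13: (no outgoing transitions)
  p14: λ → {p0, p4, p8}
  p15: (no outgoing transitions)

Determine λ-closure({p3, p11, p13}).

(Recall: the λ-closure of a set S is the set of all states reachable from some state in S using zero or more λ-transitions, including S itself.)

{p0, p1, p3, p4, p8, p11, p12, p13, p14, p15}

Start with {p3, p11, p13}.
From p3 via λ: add p4, p14.
From p4 via λ: add p15.
From p14 via λ: add p0, p8.
From p0 via λ: add p12.
From p8 via λ: add p1.
No new states can be added; the closed set is {p0, p1, p3, p4, p8, p11, p12, p13, p14, p15}.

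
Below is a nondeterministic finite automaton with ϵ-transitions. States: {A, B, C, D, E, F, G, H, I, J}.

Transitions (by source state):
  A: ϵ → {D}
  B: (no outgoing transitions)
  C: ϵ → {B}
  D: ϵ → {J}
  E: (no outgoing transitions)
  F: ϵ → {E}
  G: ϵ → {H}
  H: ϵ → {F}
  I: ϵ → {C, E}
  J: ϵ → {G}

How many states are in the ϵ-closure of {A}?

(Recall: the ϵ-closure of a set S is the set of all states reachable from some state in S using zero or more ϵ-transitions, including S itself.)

Start with {A}.
From A via ϵ: add D.
From D via ϵ: add J.
From J via ϵ: add G.
From G via ϵ: add H.
From H via ϵ: add F.
From F via ϵ: add E.
ϵ-closure = {A, D, E, F, G, H, J}, which has 7 states.

7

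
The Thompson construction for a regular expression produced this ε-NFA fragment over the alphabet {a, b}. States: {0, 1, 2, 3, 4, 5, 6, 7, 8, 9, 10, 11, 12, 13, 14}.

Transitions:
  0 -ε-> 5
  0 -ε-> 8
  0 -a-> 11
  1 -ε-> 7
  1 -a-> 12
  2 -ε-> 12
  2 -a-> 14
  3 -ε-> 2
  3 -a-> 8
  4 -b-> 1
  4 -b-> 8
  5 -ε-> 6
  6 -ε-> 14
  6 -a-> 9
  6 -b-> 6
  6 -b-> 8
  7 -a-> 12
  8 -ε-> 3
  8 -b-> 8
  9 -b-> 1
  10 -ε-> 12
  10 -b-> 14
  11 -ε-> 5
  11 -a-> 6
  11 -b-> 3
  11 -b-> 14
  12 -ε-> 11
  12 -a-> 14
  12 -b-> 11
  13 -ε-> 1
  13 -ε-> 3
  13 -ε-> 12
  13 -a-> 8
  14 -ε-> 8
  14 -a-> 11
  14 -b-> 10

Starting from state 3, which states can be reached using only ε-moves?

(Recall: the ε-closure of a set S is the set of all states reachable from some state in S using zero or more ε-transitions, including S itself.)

Start with {3}.
From 3 via ε: add 2.
From 2 via ε: add 12.
From 12 via ε: add 11.
From 11 via ε: add 5.
From 5 via ε: add 6.
From 6 via ε: add 14.
From 14 via ε: add 8.
No new states can be added; the closed set is {2, 3, 5, 6, 8, 11, 12, 14}.

{2, 3, 5, 6, 8, 11, 12, 14}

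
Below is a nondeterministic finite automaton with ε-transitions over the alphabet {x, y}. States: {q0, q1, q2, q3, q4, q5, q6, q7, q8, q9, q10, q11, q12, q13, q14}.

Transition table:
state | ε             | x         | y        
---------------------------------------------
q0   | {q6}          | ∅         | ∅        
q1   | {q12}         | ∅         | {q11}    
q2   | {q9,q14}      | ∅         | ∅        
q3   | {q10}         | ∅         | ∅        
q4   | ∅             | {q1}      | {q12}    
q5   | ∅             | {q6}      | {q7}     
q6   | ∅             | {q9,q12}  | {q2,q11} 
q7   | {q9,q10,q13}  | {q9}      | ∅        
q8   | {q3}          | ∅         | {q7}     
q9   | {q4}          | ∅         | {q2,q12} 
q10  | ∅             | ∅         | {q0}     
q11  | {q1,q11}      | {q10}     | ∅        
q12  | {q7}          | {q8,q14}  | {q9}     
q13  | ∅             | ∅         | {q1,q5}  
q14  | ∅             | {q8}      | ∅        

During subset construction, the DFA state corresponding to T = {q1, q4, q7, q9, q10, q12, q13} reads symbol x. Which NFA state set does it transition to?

{q1, q3, q4, q7, q8, q9, q10, q12, q13, q14}

q4 on x → {q1}.
q7 on x → {q9}.
q12 on x → {q8, q14}.
No x-transition from q1, q9, q10, q13.
Union after reading x: {q1, q8, q9, q14}.
Now take the ε-closure:
From q1 via ε: add q12.
From q8 via ε: add q3.
From q9 via ε: add q4.
From q3 via ε: add q10.
From q12 via ε: add q7.
From q7 via ε: add q13.
No new states can be added; the closed set is {q1, q3, q4, q7, q8, q9, q10, q12, q13, q14}.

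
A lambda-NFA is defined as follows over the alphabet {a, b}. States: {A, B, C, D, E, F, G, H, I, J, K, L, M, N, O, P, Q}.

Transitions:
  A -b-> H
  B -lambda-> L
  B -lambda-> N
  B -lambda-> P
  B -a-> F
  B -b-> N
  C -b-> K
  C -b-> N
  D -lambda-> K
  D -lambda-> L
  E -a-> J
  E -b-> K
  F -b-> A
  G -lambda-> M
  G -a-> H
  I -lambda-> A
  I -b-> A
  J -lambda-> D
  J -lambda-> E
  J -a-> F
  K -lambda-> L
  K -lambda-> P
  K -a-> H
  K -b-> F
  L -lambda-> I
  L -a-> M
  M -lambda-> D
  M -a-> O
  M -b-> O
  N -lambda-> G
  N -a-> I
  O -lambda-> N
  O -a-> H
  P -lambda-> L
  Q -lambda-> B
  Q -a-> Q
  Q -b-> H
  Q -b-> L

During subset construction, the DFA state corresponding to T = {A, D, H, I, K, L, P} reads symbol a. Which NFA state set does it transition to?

{A, D, H, I, K, L, M, P}

K on a → {H}.
L on a → {M}.
No a-transition from A, D, H, I, P.
Union after reading a: {H, M}.
Now take the lambda-closure:
From M via lambda: add D.
From D via lambda: add K, L.
From K via lambda: add P.
From L via lambda: add I.
From I via lambda: add A.
No new states can be added; the closed set is {A, D, H, I, K, L, M, P}.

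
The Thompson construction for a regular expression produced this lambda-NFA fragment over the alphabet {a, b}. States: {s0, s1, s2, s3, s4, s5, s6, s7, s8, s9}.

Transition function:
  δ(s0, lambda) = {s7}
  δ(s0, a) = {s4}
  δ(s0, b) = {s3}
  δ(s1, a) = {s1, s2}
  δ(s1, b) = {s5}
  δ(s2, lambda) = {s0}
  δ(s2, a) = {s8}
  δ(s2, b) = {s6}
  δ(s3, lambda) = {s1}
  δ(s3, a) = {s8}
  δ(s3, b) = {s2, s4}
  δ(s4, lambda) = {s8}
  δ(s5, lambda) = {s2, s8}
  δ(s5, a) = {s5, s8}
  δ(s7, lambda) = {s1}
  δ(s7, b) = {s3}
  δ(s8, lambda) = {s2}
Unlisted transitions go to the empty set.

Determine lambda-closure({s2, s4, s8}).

{s0, s1, s2, s4, s7, s8}

Start with {s2, s4, s8}.
From s2 via lambda: add s0.
From s0 via lambda: add s7.
From s7 via lambda: add s1.
No new states can be added; the closed set is {s0, s1, s2, s4, s7, s8}.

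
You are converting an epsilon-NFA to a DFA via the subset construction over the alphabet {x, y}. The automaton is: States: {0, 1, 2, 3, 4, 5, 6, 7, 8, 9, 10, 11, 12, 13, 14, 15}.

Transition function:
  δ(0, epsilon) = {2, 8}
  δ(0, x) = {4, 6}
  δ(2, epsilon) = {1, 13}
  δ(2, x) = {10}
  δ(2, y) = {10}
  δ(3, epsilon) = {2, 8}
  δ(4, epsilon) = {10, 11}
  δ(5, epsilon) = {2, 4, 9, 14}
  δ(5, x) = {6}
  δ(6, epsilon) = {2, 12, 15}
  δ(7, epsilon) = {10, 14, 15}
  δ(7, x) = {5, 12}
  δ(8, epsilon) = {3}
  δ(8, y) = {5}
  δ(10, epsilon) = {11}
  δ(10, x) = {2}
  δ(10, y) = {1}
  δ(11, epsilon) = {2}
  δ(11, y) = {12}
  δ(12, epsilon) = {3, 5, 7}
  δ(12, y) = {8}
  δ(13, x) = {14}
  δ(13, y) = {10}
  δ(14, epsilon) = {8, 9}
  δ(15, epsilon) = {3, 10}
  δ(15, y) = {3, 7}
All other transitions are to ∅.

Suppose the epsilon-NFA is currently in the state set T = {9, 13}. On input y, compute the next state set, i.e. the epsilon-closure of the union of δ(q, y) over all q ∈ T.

{1, 2, 10, 11, 13}

13 on y → {10}.
No y-transition from 9.
Union after reading y: {10}.
Now take the epsilon-closure:
From 10 via epsilon: add 11.
From 11 via epsilon: add 2.
From 2 via epsilon: add 1, 13.
No new states can be added; the closed set is {1, 2, 10, 11, 13}.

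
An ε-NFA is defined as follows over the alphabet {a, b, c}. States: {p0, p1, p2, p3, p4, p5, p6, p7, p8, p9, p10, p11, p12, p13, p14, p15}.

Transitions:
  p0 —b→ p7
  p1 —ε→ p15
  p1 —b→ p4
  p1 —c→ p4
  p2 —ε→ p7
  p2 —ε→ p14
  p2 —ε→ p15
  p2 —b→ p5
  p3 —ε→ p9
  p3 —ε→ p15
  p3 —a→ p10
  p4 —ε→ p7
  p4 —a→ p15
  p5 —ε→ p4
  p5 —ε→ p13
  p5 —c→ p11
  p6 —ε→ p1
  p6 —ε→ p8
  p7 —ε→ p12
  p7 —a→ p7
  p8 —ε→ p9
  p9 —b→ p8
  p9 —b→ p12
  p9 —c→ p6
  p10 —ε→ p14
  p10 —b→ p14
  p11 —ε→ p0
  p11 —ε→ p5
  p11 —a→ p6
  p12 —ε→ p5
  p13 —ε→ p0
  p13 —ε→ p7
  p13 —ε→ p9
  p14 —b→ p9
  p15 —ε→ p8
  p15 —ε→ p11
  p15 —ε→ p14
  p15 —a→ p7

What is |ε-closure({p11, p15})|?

Start with {p11, p15}.
From p11 via ε: add p0, p5.
From p15 via ε: add p8, p14.
From p5 via ε: add p4, p13.
From p8 via ε: add p9.
From p4 via ε: add p7.
From p7 via ε: add p12.
ε-closure = {p0, p4, p5, p7, p8, p9, p11, p12, p13, p14, p15}, which has 11 states.

11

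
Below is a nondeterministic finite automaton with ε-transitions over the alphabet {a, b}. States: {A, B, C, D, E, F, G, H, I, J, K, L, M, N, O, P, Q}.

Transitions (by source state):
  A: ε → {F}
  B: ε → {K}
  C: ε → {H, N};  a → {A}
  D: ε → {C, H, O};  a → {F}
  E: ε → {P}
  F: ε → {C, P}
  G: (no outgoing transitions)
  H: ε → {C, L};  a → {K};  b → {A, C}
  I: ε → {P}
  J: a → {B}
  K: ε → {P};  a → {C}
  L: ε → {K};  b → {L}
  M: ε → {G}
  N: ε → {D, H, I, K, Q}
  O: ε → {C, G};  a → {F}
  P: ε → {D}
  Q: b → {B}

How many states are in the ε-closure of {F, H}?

Start with {F, H}.
From F via ε: add C, P.
From H via ε: add L.
From C via ε: add N.
From L via ε: add K.
From P via ε: add D.
From D via ε: add O.
From N via ε: add I, Q.
From O via ε: add G.
ε-closure = {C, D, F, G, H, I, K, L, N, O, P, Q}, which has 12 states.

12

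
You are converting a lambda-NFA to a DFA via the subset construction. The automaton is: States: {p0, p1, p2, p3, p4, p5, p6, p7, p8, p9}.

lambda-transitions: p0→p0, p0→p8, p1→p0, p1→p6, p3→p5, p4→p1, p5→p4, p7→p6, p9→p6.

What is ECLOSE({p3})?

{p0, p1, p3, p4, p5, p6, p8}

Start with {p3}.
From p3 via lambda: add p5.
From p5 via lambda: add p4.
From p4 via lambda: add p1.
From p1 via lambda: add p0, p6.
From p0 via lambda: add p8.
No new states can be added; the closed set is {p0, p1, p3, p4, p5, p6, p8}.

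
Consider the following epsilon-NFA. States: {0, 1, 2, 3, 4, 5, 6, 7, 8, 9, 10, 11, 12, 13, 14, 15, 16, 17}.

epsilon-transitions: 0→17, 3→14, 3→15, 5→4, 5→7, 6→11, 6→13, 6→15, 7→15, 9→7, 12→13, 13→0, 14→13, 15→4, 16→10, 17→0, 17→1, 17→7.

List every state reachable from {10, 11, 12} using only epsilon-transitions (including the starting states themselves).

Start with {10, 11, 12}.
From 12 via epsilon: add 13.
From 13 via epsilon: add 0.
From 0 via epsilon: add 17.
From 17 via epsilon: add 1, 7.
From 7 via epsilon: add 15.
From 15 via epsilon: add 4.
No new states can be added; the closed set is {0, 1, 4, 7, 10, 11, 12, 13, 15, 17}.

{0, 1, 4, 7, 10, 11, 12, 13, 15, 17}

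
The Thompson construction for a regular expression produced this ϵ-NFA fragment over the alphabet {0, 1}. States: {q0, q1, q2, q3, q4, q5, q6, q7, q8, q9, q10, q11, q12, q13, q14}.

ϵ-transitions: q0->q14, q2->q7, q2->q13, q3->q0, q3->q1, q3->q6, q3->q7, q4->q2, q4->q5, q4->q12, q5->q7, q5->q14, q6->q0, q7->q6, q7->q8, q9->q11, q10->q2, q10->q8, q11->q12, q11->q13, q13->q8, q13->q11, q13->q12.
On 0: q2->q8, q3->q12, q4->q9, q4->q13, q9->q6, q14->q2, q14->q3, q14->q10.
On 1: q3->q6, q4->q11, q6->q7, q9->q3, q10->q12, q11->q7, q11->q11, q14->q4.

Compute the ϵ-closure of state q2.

Start with {q2}.
From q2 via ϵ: add q7, q13.
From q7 via ϵ: add q6, q8.
From q13 via ϵ: add q11, q12.
From q6 via ϵ: add q0.
From q0 via ϵ: add q14.
No new states can be added; the closed set is {q0, q2, q6, q7, q8, q11, q12, q13, q14}.

{q0, q2, q6, q7, q8, q11, q12, q13, q14}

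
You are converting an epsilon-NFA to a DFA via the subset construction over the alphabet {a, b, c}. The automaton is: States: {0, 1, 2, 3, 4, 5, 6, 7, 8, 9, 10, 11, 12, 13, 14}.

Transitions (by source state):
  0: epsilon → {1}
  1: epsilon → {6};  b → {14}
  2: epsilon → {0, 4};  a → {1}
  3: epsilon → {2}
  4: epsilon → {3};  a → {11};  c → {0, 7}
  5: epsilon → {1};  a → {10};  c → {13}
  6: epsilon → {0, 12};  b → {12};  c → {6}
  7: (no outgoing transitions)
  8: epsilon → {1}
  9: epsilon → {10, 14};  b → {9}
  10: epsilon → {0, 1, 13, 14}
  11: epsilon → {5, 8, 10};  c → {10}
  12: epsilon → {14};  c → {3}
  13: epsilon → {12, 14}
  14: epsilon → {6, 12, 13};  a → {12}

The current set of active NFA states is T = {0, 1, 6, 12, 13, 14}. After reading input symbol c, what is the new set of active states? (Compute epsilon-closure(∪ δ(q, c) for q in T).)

{0, 1, 2, 3, 4, 6, 12, 13, 14}

6 on c → {6}.
12 on c → {3}.
No c-transition from 0, 1, 13, 14.
Union after reading c: {3, 6}.
Now take the epsilon-closure:
From 3 via epsilon: add 2.
From 6 via epsilon: add 0, 12.
From 0 via epsilon: add 1.
From 2 via epsilon: add 4.
From 12 via epsilon: add 14.
From 14 via epsilon: add 13.
No new states can be added; the closed set is {0, 1, 2, 3, 4, 6, 12, 13, 14}.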